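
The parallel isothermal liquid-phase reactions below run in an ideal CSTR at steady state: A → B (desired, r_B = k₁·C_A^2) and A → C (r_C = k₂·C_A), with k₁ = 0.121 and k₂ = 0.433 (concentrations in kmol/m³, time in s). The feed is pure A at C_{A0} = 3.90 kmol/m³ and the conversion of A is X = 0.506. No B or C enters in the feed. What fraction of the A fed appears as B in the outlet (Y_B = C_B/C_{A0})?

0.177

Exit C_A = C_{A0}(1−X) = 3.90×0.494 = 1.927 kmol/m³.
A CSTR operates uniformly at the exit composition, giving r_B = 0.4491 and r_C = 0.8342 (each k·C_A^n at C_A = 1.927).
Fraction of consumed A going to B: r_B/(r_B+r_C) = 0.3500.
C_B = 0.3500·C_{A0}·X = 0.3500×3.90×0.506 = 0.691 kmol/m³; Y_B = C_B/C_{A0} = 0.177.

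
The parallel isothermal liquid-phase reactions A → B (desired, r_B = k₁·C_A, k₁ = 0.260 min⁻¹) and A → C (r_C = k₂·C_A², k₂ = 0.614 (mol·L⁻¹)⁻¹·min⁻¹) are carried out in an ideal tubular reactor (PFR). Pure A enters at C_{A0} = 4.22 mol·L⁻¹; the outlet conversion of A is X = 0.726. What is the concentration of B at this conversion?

0.457 mol·L⁻¹

C_A = C_{A0}(1−X) = 1.156 mol·L⁻¹.
Along a PFR/batch, dC_B/dC_A = −r_B/(r_B+r_C) = −k₁/(k₁+k₂·C_A).
Integrating from C_{A0} to C_A: C_B = (0.260/0.614)·ln[(0.260+0.614·4.22)/(0.260+0.614·1.16)] = 0.4235·ln(2.851/0.9700) = 0.4566 mol·L⁻¹.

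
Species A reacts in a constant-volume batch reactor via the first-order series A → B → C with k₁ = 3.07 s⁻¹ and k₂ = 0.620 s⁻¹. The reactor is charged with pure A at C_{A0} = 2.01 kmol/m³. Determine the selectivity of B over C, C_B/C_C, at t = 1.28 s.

1.24

The intermediate concentration in a first-order A→B→C sequence is C_B = k₁C_{A0}(e^(−k₁t) − e^(−k₂t))/(k₂−k₁).
e^(−k₁t) = e^(−3.07×1.28) = e^(−3.930) = 0.01965; e^(−k₂t) = e^(−0.7936) = 0.4522.
C_B = 3.07×2.01/(0.620−3.07) × (0.01965−0.4522) = (-2.519)×(-0.4326) = 1.089 kmol/m³.
C_A = C_{A0}e^(−k₁t) = 0.03950 kmol/m³, so C_C = C_{A0}−C_A−C_B = 0.8810 kmol/m³; C_B/C_C = 1.24.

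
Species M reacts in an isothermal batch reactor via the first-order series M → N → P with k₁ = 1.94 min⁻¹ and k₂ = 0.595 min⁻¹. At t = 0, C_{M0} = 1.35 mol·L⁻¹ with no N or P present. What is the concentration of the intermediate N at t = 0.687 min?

0.780 mol·L⁻¹

The intermediate concentration in a first-order A→B→C sequence is C_N = k₁C_{M0}(e^(−k₁t) − e^(−k₂t))/(k₂−k₁).
e^(−k₁t) = e^(−1.94×0.687) = e^(−1.333) = 0.2637; e^(−k₂t) = e^(−0.4088) = 0.6645.
C_N = 1.94×1.35/(0.595−1.94) × (0.2637−0.6645) = (-1.947)×(-0.4007) = 0.7803 mol·L⁻¹.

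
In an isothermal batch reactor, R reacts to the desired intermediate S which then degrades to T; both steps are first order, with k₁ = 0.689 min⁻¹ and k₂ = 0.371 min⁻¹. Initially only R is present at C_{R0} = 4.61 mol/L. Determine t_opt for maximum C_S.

For first-order series the maximum of C_S occurs at t_opt = ln(k₂/k₁)/(k₂−k₁).
= ln(0.371/0.689)/(0.371−0.689) = ln(0.5385)/-0.3180 = -0.6190/-0.3180 = 1.95 min.

1.95 min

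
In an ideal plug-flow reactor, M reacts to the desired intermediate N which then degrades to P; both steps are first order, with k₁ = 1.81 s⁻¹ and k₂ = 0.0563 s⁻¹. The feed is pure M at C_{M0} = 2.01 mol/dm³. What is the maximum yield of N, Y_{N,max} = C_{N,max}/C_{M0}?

Evaluating C_N at τ_opt = ln(k₂/k₁)/(k₂−k₁) gives C_{N,max}/C_{M0} = (k₁/k₂)^[k₂/(k₂−k₁)].
= (1.81/0.0563)^(0.0563/(0.0563−1.81)) = (32.15)^(-0.03210) = 0.8946.

0.895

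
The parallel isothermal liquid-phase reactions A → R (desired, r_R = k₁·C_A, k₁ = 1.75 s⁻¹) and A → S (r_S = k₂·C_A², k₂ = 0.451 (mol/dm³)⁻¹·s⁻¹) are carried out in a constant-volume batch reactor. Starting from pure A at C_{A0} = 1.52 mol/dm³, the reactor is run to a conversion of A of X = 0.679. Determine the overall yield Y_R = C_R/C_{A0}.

C_A = C_{A0}(1−X) = 0.4879 mol/dm³.
Along a PFR/batch, dC_R/dC_A = −r_R/(r_R+r_S) = −k₁/(k₁+k₂·C_A).
Integrating from C_{A0} to C_A: C_R = (1.75/0.451)·ln[(1.75+0.451·1.52)/(1.75+0.451·0.488)] = 3.880·ln(2.436/1.970) = 0.8230 mol/dm³.
Y_R = C_R/C_{A0} = 0.8230/1.52 = 0.541.

0.541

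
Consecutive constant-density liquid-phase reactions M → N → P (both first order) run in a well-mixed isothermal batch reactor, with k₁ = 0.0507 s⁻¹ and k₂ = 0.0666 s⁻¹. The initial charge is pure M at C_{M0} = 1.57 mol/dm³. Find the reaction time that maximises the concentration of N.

For first-order series the maximum of C_N occurs at t_opt = ln(k₂/k₁)/(k₂−k₁).
= ln(0.0666/0.0507)/(0.0666−0.0507) = ln(1.314)/0.01590 = 0.2728/0.01590 = 17.2 s.

17.2 s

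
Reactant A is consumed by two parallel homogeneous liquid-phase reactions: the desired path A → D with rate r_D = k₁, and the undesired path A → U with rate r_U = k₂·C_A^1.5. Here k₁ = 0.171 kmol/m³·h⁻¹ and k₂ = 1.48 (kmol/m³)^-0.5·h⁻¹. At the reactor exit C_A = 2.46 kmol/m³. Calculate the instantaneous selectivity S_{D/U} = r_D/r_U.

S_{D/U} = r_D/r_U = (k₁)/(k₂·C_A^1.5) = (k₁/k₂)·C_A^-1.5.
= (0.171) / (1.48×2.460^1.5) = 0.1710/5.710 = 0.0299.
The undesired path is higher order in A, so low C_A (CSTR or dilute feed) favours D.

0.0299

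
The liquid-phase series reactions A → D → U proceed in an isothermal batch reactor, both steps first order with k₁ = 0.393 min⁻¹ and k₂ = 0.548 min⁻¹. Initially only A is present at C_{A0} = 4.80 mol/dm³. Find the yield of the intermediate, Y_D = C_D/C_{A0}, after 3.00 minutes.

For first-order series with pure A initially, C_D(t) = k₁C_{A0}/(k₂−k₁)·(e^(−k₁t) − e^(−k₂t)).
e^(−k₁t) = e^(−0.393×3.00) = e^(−1.179) = 0.3076; e^(−k₂t) = e^(−1.644) = 0.1932.
C_D = 0.393×4.80/(0.548−0.393) × (0.3076−0.1932) = 12.17×0.1144 = 1.392 mol/dm³.
Y_D = C_D/C_{A0} = 1.392/4.80 = 0.290.

0.290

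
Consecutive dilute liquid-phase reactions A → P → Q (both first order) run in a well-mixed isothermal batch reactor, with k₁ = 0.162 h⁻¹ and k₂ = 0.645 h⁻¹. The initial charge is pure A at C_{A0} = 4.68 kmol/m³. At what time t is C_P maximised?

Setting dC_P/dt = 0 gives t_opt = ln(k₂/k₁)/(k₂−k₁).
= ln(0.645/0.162)/(0.645−0.162) = ln(3.981)/0.4830 = 1.382/0.4830 = 2.86 h.

2.86 h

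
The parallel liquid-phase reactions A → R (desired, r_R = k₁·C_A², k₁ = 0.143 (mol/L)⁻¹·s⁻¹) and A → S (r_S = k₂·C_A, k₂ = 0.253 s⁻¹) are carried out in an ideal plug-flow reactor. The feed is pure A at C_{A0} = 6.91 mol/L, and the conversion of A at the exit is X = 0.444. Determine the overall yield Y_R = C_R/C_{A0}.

C_A = C_{A0}(1−X) = 3.842 mol/L.
Along a PFR/batch, dC_S/dC_A = −r_S/(r_R+r_S) = −k₂/(k₂+k₁·C_A).
Integrating from C_{A0} to C_A: C_S = (0.253/0.143)·ln[(0.253+0.143·6.91)/(0.253+0.143·3.84)] = 1.769·ln(1.241/0.8024) = 0.7717 mol/L.
Then C_R = (C_{A0}−C_A) − C_S = 3.068 − 0.7717 = 2.296 mol/L.
Y_R = C_R/C_{A0} = 2.296/6.91 = 0.332.

0.332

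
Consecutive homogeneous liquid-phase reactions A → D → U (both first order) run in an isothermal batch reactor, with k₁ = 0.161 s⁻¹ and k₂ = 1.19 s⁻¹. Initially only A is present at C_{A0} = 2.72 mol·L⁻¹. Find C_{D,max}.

0.269 mol·L⁻¹

Evaluating C_D at t_opt = ln(k₂/k₁)/(k₂−k₁) gives C_{D,max}/C_{A0} = (k₁/k₂)^[k₂/(k₂−k₁)].
= (0.161/1.19)^(1.19/(1.19−0.161)) = (0.1353)^(1.156) = 0.09894.
C_{D,max} = 0.09894×2.72 = 0.269 mol·L⁻¹.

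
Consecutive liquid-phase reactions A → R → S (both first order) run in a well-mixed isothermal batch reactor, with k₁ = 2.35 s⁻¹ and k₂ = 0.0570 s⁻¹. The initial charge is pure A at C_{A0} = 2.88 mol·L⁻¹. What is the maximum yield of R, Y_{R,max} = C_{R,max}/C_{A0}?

0.912

For a first-order series the maximum intermediate yield is C_{R,max}/C_{A0} = (k₁/k₂)^[k₂/(k₂−k₁)].
= (2.35/0.0570)^(0.0570/(0.0570−2.35)) = (41.23)^(-0.02486) = 0.9117.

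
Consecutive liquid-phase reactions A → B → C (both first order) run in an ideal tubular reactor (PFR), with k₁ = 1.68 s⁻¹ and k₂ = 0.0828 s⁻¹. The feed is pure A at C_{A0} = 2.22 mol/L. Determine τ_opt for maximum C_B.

1.88 s

The intermediate peaks when r₁ = r₂, i.e. k₁e^(−k₁τ) = k₂e^(−k₂τ), giving τ_opt = ln(k₂/k₁)/(k₂−k₁).
= ln(0.0828/1.68)/(0.0828−1.68) = ln(0.04929)/-1.597 = -3.010/-1.597 = 1.88 s.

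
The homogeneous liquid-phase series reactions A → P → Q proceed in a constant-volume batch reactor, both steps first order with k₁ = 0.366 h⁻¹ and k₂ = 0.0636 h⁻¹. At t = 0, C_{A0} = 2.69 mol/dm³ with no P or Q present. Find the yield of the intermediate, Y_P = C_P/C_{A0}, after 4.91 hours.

0.685

Solving the coupled first-order balances gives C_P(t) = [k₁/(k₂−k₁)]·C_{A0}·(e^(−k₁t) − e^(−k₂t)).
e^(−k₁t) = e^(−0.366×4.91) = e^(−1.797) = 0.1658; e^(−k₂t) = e^(−0.3123) = 0.7318.
C_P = 0.366×2.69/(0.0636−0.366) × (0.1658−0.7318) = (-3.256)×(-0.5660) = 1.843 mol/dm³.
Y_P = C_P/C_{A0} = 1.843/2.69 = 0.685.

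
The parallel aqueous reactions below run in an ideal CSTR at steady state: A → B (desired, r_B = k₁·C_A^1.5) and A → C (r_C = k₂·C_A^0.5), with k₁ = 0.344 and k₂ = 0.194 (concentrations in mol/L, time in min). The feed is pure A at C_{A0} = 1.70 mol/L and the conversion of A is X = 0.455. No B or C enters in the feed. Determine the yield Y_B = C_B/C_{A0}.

Exit C_A = C_{A0}(1−X) = 1.70×0.545 = 0.9265 mol/L.
Rates in a CSTR are evaluated at the outlet concentration: r_B = 0.344×0.9265^1.5 = 0.3068, r_C = 0.194×0.9265^0.5 = 0.1867.
Fraction of consumed A going to B: r_B/(r_B+r_C) = 0.6216.
C_B = 0.6216·C_{A0}·X = 0.6216×1.70×0.455 = 0.481 mol/L; Y_B = C_B/C_{A0} = 0.283.

0.283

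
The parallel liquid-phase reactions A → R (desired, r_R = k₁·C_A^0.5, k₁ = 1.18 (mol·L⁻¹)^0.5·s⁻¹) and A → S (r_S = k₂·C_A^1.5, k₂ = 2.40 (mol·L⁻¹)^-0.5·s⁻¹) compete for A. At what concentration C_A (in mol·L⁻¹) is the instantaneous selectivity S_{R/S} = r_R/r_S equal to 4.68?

S_{R/S} = (k₁/k₂)·C_A⁻¹ ⇒ C_A = (S·k₂/k₁)^(-1).
= (4.68×2.40/1.18)^(-1) = (9.519)^(-1) = 0.105 mol·L⁻¹.

0.105 mol·L⁻¹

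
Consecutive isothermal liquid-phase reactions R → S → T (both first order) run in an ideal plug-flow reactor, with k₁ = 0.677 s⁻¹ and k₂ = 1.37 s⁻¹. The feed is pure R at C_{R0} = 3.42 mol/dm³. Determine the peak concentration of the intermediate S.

For a first-order series the maximum intermediate yield is C_{S,max}/C_{R0} = (k₁/k₂)^[k₂/(k₂−k₁)].
= (0.677/1.37)^(1.37/(1.37−0.677)) = (0.4942)^(1.977) = 0.2482.
C_{S,max} = 0.2482×3.42 = 0.849 mol/dm³.

0.849 mol/dm³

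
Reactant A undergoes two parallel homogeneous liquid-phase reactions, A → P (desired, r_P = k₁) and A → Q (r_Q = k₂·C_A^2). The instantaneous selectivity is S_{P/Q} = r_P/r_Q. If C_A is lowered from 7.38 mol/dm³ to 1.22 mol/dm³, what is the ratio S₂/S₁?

S_{P/Q} = (k₁/k₂)·C_A^-2, so S₂/S₁ = (C_{A,2}/C_{A,1})^-2.
= (1.22/7.38)^(-2) = (0.1653)^(-2) = 36.6.
Selectivity toward P rises as C_A falls — low-concentration operation is favoured.

36.6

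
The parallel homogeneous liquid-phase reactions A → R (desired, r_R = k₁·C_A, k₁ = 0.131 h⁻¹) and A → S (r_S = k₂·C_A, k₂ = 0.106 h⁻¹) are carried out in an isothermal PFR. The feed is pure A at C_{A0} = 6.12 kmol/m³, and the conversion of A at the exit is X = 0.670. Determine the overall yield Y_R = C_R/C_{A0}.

0.370

C_A = C_{A0}(1−X) = 2.020 kmol/m³.
Both paths are first order in A, so the instantaneous fraction to R is constant: dC_R/d(−C_A) = k₁/(k₁+k₂) = 0.5527.
C_R = 0.5527·(C_{A0}−C_A) = 0.5527×4.100 = 2.27 kmol/m³.
Y_R = C_R/C_{A0} = 2.266/6.12 = 0.370.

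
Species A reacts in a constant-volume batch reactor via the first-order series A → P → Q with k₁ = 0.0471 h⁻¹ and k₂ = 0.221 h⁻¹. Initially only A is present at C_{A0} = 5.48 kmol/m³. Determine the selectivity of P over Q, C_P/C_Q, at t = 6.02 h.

For first-order series with pure A initially, C_P(t) = k₁C_{A0}/(k₂−k₁)·(e^(−k₁t) − e^(−k₂t)).
e^(−k₁t) = e^(−0.0471×6.02) = e^(−0.2835) = 0.7531; e^(−k₂t) = e^(−1.330) = 0.2644.
C_P = 0.0471×5.48/(0.221−0.0471) × (0.7531−0.2644) = 1.484×0.4887 = 0.7254 kmol/m³.
C_A = C_{A0}e^(−k₁t) = 4.127 kmol/m³, so C_Q = C_{A0}−C_A−C_P = 0.6275 kmol/m³; C_P/C_Q = 1.16.

1.16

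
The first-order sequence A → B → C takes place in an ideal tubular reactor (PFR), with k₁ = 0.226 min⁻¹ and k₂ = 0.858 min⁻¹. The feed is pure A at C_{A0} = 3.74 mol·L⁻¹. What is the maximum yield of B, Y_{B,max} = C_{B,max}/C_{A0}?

Evaluating C_B at τ_opt = ln(k₂/k₁)/(k₂−k₁) gives C_{B,max}/C_{A0} = (k₁/k₂)^[k₂/(k₂−k₁)].
= (0.226/0.858)^(0.858/(0.858−0.226)) = (0.2634)^(1.358) = 0.1635.

0.163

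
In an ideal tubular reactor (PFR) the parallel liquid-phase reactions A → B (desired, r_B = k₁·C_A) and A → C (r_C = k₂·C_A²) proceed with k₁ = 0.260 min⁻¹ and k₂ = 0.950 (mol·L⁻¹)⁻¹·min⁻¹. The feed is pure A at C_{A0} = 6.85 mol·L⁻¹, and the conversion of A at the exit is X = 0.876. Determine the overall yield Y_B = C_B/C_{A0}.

0.0738

C_A = C_{A0}(1−X) = 0.8494 mol·L⁻¹.
Along a PFR/batch, dC_B/dC_A = −r_B/(r_B+r_C) = −k₁/(k₁+k₂·C_A).
Integrating from C_{A0} to C_A: C_B = (0.260/0.950)·ln[(0.260+0.950·6.85)/(0.260+0.950·0.849)] = 0.2737·ln(6.767/1.067) = 0.5056 mol·L⁻¹.
Y_B = C_B/C_{A0} = 0.5056/6.85 = 0.0738.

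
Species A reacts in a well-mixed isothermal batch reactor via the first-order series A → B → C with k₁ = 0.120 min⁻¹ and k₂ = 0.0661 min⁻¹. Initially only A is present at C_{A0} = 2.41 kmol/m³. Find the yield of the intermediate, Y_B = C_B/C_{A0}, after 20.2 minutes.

0.389

Solving the coupled first-order balances gives C_B(t) = [k₁/(k₂−k₁)]·C_{A0}·(e^(−k₁t) − e^(−k₂t)).
e^(−k₁t) = e^(−0.120×20.2) = e^(−2.424) = 0.08857; e^(−k₂t) = e^(−1.335) = 0.2631.
C_B = 0.120×2.41/(0.0661−0.120) × (0.08857−0.2631) = (-5.365)×(-0.1745) = 0.9365 kmol/m³.
Y_B = C_B/C_{A0} = 0.9365/2.41 = 0.389.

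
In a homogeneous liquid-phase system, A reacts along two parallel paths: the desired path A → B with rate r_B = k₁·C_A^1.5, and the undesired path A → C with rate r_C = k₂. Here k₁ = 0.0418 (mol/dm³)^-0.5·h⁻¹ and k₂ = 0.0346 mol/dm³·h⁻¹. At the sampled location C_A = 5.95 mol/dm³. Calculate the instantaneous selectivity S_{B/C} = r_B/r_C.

S_{B/C} = r_B/r_C = (k₁·C_A^1.5)/(k₂) = (k₁/k₂)·C_A^1.5.
= (0.0418×5.950^1.5) / (0.0346) = 0.6067/0.03460 = 17.5.
Since the desired path is higher order in A, keeping C_A high (PFR or concentrated feed) favours B.

17.5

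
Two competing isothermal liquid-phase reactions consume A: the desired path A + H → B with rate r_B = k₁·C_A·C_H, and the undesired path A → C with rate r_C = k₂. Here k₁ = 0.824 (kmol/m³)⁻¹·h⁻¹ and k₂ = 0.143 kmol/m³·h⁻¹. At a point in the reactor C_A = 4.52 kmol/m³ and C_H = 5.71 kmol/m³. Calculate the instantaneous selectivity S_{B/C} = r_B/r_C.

149

S_{B/C} = r_B/r_C = (k₁·C_A·C_H)/(k₂) = (k₁/k₂)·C_A·C_H.
= (0.824×4.520×5.710) / (0.143) = 21.27/0.1430 = 149.
Since the desired path is higher order in A, keeping C_A high (PFR or concentrated feed) favours B.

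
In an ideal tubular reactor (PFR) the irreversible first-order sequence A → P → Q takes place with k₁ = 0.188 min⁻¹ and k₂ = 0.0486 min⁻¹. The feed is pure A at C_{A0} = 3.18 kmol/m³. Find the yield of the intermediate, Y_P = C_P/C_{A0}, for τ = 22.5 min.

0.432

The intermediate concentration in a first-order A→B→C sequence is C_P = k₁C_{A0}(e^(−k₁τ) − e^(−k₂τ))/(k₂−k₁).
e^(−k₁τ) = e^(−0.188×22.5) = e^(−4.230) = 0.01455; e^(−k₂τ) = e^(−1.093) = 0.3350.
C_P = 0.188×3.18/(0.0486−0.188) × (0.01455−0.3350) = (-4.289)×(-0.3205) = 1.374 kmol/m³.
Y_P = C_P/C_{A0} = 1.374/3.18 = 0.432.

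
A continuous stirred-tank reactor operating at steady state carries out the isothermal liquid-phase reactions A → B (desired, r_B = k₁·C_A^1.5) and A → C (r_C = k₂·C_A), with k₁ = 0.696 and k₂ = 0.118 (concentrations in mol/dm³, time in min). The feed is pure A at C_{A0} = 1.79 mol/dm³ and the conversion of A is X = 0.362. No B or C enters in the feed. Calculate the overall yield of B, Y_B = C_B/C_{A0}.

Exit C_A = C_{A0}(1−X) = 1.79×0.638 = 1.142 mol/dm³.
Rates in a CSTR are evaluated at the outlet concentration: r_B = 0.696×1.142^1.5 = 0.8494, r_C = 0.118×1.142 = 0.1348.
Fraction of consumed A going to B: r_B/(r_B+r_C) = 0.8631.
C_B = 0.8631·C_{A0}·X = 0.8631×1.79×0.362 = 0.559 mol/dm³; Y_B = C_B/C_{A0} = 0.312.

0.312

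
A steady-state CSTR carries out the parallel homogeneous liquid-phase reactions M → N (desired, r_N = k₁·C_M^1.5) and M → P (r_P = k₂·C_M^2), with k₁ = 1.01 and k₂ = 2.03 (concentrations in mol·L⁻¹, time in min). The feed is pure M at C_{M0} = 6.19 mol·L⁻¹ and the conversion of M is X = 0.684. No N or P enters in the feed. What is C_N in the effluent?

1.11 mol·L⁻¹

Exit C_M = C_{M0}(1−X) = 6.19×0.316 = 1.956 mol·L⁻¹.
A CSTR operates uniformly at the exit composition, giving r_N = 2.763 and r_P = 7.767 (each k·C_M^n at C_M = 1.956).
Fraction of consumed M going to N: r_N/(r_N+r_P) = 0.2624.
C_N = 0.2624·C_{M0}·X = 0.2624×6.19×0.684 = 1.11 mol·L⁻¹.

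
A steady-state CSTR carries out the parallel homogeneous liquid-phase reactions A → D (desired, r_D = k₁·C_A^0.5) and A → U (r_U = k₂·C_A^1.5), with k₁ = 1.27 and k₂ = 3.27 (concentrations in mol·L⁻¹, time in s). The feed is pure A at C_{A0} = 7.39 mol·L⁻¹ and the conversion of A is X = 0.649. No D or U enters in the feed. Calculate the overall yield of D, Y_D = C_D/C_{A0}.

Exit C_A = C_{A0}(1−X) = 7.39×0.351 = 2.594 mol·L⁻¹.
Rates in a CSTR are evaluated at the outlet concentration: r_D = 1.27×2.594^0.5 = 2.045, r_U = 3.27×2.594^1.5 = 13.66.
Fraction of consumed A going to D: r_D/(r_D+r_U) = 0.1302.
C_D = 0.1302·C_{A0}·X = 0.1302×7.39×0.649 = 0.625 mol·L⁻¹; Y_D = C_D/C_{A0} = 0.0845.

0.0845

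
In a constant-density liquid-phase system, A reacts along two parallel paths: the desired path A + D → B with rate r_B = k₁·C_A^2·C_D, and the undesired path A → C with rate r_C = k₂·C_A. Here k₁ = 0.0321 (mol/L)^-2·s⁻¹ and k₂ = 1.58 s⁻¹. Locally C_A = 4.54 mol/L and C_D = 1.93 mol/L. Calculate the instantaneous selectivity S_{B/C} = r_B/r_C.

0.178

S_{B/C} = r_B/r_C = (k₁·C_A^2·C_D)/(k₂·C_A) = (k₁/k₂)·C_A·C_D.
= (0.0321×4.540^2×1.930) / (1.58×4.540) = 1.277/7.173 = 0.178.
Since the desired path is higher order in A, keeping C_A high (PFR or concentrated feed) favours B.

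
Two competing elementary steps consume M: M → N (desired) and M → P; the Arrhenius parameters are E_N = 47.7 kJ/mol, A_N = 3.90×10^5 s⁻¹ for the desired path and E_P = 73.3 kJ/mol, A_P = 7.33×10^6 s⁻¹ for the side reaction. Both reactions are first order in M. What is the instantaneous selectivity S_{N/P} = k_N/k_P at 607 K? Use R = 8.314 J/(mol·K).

Since both paths have the same order in M, the concentration cancels and S_{N/P} = k_N/k_P = (A_N/A_P)·exp[(E_P−E_N)/(RT)].
(E_P−E_N)/(RT) = (73.3−47.7)×10³/(8.314×607) = 25600/5047 = 5.073.
k_N/k_P = (3.90×10^5/7.33×10^6)·exp(5.073) = 0.05321 × 159.6 = 8.49.

8.49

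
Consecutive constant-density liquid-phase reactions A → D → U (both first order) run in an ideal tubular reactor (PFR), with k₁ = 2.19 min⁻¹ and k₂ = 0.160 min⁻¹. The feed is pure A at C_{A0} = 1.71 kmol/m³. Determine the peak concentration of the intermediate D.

1.39 kmol/m³

At the optimum, C_{D,max}/C_{A0} = (k₁/k₂)^[k₂/(k₂−k₁)].
= (2.19/0.160)^(0.160/(0.160−2.19)) = (13.69)^(-0.07882) = 0.8136.
C_{D,max} = 0.8136×1.71 = 1.39 kmol/m³.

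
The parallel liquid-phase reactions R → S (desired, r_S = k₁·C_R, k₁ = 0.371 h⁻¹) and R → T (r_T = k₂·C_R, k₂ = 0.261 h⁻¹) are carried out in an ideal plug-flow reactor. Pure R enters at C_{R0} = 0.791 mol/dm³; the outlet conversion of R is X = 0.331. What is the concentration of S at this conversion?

C_R = C_{R0}(1−X) = 0.5292 mol/dm³.
Both paths are first order in R, so the instantaneous fraction to S is constant: dC_S/d(−C_R) = k₁/(k₁+k₂) = 0.5870.
C_S = 0.5870·(C_{R0}−C_R) = 0.5870×0.2618 = 0.154 mol/dm³.

0.154 mol/dm³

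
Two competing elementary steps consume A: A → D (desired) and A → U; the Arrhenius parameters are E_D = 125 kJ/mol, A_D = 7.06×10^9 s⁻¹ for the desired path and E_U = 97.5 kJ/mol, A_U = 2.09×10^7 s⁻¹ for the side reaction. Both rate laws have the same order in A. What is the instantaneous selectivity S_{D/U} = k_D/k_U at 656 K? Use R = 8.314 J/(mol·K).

k_D/k_U = (A_D/A_U)·exp[−(E_D−E_U)/(RT)] = (A_D/A_U)·exp[(E_U−E_D)/(RT)].
(E_U−E_D)/(RT) = (97.5−125)×10³/(8.314×656) = -27500/5454 = -5.042.
k_D/k_U = (7.06×10^9/2.09×10^7)·exp(-5.042) = 337.8 × 0.006460 = 2.18.

2.18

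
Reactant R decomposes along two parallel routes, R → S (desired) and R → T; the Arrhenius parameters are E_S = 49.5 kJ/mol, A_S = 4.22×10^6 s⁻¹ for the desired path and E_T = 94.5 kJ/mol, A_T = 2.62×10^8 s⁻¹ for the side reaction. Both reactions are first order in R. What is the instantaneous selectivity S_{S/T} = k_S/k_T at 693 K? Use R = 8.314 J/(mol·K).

Since both paths have the same order in R, the concentration cancels and S_{S/T} = k_S/k_T = (A_S/A_T)·exp[(E_T−E_S)/(RT)].
(E_T−E_S)/(RT) = (94.5−49.5)×10³/(8.314×693) = 45000/5762 = 7.810.
k_S/k_T = (4.22×10^6/2.62×10^8)·exp(7.810) = 0.01611 × 2466 = 39.7.
Since E_S < E_T, lowering the temperature improves selectivity toward S.

39.7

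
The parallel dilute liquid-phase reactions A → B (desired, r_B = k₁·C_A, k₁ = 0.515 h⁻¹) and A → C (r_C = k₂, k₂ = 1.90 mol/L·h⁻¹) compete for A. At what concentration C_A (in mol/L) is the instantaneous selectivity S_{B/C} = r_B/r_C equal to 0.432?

S_{B/C} = (k₁/k₂)·C_A ⇒ C_A = S·k₂/k₁.
= 0.432×1.90/0.515 = 1.59 mol/L.

1.59 mol/L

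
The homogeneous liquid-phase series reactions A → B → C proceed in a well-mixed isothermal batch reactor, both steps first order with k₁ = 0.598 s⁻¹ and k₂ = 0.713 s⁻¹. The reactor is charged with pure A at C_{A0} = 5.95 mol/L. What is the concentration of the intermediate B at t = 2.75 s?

For first-order series with pure A initially, C_B(t) = k₁C_{A0}/(k₂−k₁)·(e^(−k₁t) − e^(−k₂t)).
e^(−k₁t) = e^(−0.598×2.75) = e^(−1.644) = 0.1931; e^(−k₂t) = e^(−1.961) = 0.1408.
C_B = 0.598×5.95/(0.713−0.598) × (0.1931−0.1408) = 30.94×0.05236 = 1.620 mol/L.

1.62 mol/L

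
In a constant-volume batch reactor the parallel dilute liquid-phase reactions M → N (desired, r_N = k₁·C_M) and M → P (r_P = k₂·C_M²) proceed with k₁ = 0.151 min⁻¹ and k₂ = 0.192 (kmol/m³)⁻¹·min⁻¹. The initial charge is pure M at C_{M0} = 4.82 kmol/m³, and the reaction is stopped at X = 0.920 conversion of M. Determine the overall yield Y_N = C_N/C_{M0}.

0.255

C_M = C_{M0}(1−X) = 0.3856 kmol/m³.
Along a PFR/batch, dC_N/dC_M = −r_N/(r_N+r_P) = −k₁/(k₁+k₂·C_M).
Integrating from C_{M0} to C_M: C_N = (0.151/0.192)·ln[(0.151+0.192·4.82)/(0.151+0.192·0.386)] = 0.7865·ln(1.076/0.2250) = 1.231 kmol/m³.
Y_N = C_N/C_{M0} = 1.231/4.82 = 0.255.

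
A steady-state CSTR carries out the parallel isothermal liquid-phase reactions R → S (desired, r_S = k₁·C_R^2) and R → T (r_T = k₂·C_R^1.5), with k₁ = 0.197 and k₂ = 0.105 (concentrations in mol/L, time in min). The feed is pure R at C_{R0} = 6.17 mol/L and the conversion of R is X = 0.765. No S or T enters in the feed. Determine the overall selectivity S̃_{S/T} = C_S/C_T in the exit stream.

2.26

Exit C_R = C_{R0}(1−X) = 6.17×0.235 = 1.450 mol/L.
Rates in a CSTR are evaluated at the outlet concentration: r_S = 0.197×1.450^2 = 0.4142, r_T = 0.105×1.450^1.5 = 0.1833.
Overall selectivity = C_S/C_T = r_Sτ/(r_Tτ) = r_S/r_T = 2.26.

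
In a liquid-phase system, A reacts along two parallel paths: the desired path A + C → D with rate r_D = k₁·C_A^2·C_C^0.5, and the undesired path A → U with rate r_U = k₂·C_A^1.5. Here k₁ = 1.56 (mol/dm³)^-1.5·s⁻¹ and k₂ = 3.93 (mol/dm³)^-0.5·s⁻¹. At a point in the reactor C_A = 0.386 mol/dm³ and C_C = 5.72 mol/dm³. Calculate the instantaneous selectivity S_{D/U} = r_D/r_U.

S_{D/U} = r_D/r_U = (k₁·C_A^2·C_C^0.5)/(k₂·C_A^1.5) = (k₁/k₂)·C_A^0.5·C_C^0.5.
= (1.56×0.3860^2×5.720^0.5) / (3.93×0.3860^1.5) = 0.5559/0.9425 = 0.590.

0.590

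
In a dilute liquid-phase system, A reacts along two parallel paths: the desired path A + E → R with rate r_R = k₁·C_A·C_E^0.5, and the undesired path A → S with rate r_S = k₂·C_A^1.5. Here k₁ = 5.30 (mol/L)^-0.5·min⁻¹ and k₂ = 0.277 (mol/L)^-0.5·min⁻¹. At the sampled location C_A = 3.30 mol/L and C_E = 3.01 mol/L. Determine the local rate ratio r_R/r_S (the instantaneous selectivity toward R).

S_{R/S} = r_R/r_S = (k₁·C_A·C_E^0.5)/(k₂·C_A^1.5) = (k₁/k₂)·C_A^-0.5·C_E^0.5.
= (5.30×3.300×3.010^0.5) / (0.277×3.300^1.5) = 30.34/1.661 = 18.3.
The undesired path is higher order in A, so low C_A (CSTR or dilute feed) favours R.

18.3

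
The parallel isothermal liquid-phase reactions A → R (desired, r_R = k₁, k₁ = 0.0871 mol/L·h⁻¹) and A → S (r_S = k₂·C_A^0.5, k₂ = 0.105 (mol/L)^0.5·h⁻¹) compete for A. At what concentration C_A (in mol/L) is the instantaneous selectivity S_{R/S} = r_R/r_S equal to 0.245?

11.5 mol/L

S_{R/S} = (k₁/k₂)·C_A^-0.5 ⇒ C_A = (S·k₂/k₁)^(-2).
= (0.245×0.105/0.0871)^(-2) = (0.2954)^(-2) = 11.5 mol/L.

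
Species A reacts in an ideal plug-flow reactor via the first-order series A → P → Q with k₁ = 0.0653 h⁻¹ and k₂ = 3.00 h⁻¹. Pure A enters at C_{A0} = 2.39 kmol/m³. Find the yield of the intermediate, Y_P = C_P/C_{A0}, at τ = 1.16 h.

The intermediate concentration in a first-order A→B→C sequence is C_P = k₁C_{A0}(e^(−k₁τ) − e^(−k₂τ))/(k₂−k₁).
e^(−k₁τ) = e^(−0.0653×1.16) = e^(−0.07575) = 0.9270; e^(−k₂τ) = e^(−3.480) = 0.03081.
C_P = 0.0653×2.39/(3.00−0.0653) × (0.9270−0.03081) = 0.05318×0.8962 = 0.04766 kmol/m³.
Y_P = C_P/C_{A0} = 0.04766/2.39 = 0.0199.

0.0199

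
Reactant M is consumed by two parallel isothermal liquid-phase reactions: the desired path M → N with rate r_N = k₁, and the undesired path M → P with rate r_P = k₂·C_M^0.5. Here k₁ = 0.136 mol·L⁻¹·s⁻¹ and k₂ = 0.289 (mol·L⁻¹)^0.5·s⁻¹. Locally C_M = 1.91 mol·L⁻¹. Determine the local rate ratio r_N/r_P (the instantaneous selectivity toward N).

0.341

S_{N/P} = r_N/r_P = (k₁)/(k₂·C_M^0.5) = (k₁/k₂)·C_M^-0.5.
= (0.136) / (0.289×1.910^0.5) = 0.1360/0.3994 = 0.341.
The undesired path is higher order in M, so low C_M (CSTR or dilute feed) favours N.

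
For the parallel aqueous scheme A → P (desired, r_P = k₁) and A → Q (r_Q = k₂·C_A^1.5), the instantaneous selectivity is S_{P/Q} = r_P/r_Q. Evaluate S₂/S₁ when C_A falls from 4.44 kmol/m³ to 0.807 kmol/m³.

12.9

S_{P/Q} = (k₁/k₂)·C_A^-1.5, so S₂/S₁ = (C_{A,2}/C_{A,1})^-1.5.
= (0.807/4.44)^(-1.5) = (0.1818)^(-1.5) = 12.9.
Selectivity toward P rises as C_A falls — low-concentration operation is favoured.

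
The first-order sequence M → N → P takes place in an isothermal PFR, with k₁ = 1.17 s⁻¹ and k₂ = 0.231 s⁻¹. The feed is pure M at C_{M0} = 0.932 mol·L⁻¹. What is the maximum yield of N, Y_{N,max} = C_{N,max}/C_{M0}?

0.671

At the optimum, C_{N,max}/C_{M0} = (k₁/k₂)^[k₂/(k₂−k₁)].
= (1.17/0.231)^(0.231/(0.231−1.17)) = (5.065)^(-0.2460) = 0.6709.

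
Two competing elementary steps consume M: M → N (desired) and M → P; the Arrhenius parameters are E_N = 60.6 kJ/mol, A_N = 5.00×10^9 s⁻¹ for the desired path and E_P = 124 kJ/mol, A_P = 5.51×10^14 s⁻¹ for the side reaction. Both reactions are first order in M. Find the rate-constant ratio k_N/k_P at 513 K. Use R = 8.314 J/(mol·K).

25.9

Since both paths have the same order in M, the concentration cancels and S_{N/P} = k_N/k_P = (A_N/A_P)·exp[(E_P−E_N)/(RT)].
(E_P−E_N)/(RT) = (124−60.6)×10³/(8.314×513) = 63400/4265 = 14.86.
k_N/k_P = (5.00×10^9/5.51×10^14)·exp(14.86) = 9.074×10^-6 × 2.856×10^6 = 25.9.
Since E_N < E_P, lowering the temperature improves selectivity toward N.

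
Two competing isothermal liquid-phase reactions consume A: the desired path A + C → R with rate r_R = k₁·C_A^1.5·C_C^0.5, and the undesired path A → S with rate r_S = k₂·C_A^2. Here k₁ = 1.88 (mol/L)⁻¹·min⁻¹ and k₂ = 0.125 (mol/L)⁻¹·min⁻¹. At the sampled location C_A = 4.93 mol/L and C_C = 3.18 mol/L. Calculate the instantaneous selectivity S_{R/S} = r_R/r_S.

S_{R/S} = r_R/r_S = (k₁·C_A^1.5·C_C^0.5)/(k₂·C_A^2) = (k₁/k₂)·C_A^-0.5·C_C^0.5.
= (1.88×4.930^1.5×3.180^0.5) / (0.125×4.930^2) = 36.70/3.038 = 12.1.
The undesired path is higher order in A, so low C_A (CSTR or dilute feed) favours R.

12.1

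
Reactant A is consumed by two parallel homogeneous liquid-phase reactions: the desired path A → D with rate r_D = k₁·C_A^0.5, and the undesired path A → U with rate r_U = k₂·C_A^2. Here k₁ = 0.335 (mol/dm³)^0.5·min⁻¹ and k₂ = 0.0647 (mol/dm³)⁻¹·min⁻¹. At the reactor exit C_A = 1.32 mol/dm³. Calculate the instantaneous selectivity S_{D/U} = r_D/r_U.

3.41

S_{D/U} = r_D/r_U = (k₁·C_A^0.5)/(k₂·C_A^2) = (k₁/k₂)·C_A^-1.5.
= (0.335×1.320^0.5) / (0.0647×1.320^2) = 0.3849/0.1127 = 3.41.
The undesired path is higher order in A, so low C_A (CSTR or dilute feed) favours D.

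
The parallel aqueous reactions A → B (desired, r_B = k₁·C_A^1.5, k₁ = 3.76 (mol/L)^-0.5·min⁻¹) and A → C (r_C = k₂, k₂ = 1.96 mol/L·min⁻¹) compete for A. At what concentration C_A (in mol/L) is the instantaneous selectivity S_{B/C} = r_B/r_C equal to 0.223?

S_{B/C} = (k₁/k₂)·C_A^1.5 ⇒ C_A = (S·k₂/k₁)^(1/1.5).
= (0.223×1.96/3.76)^(0.6667) = (0.1162)^(0.6667) = 0.238 mol/L.

0.238 mol/L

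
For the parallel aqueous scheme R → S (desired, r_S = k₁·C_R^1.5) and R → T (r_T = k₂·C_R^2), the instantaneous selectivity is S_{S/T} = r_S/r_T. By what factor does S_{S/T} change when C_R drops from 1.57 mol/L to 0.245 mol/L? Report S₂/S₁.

2.53

S_{S/T} = (k₁/k₂)·C_R^-0.5, so S₂/S₁ = (C_{R,2}/C_{R,1})^-0.5.
= (0.245/1.57)^(-0.5) = (0.1561)^(-0.5) = 2.53.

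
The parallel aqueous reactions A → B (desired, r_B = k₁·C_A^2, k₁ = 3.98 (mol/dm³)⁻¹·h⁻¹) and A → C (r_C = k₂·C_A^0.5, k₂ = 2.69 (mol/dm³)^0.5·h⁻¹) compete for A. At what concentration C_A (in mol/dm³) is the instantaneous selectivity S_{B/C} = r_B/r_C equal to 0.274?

0.325 mol/dm³

S_{B/C} = (k₁/k₂)·C_A^1.5 ⇒ C_A = (S·k₂/k₁)^(1/1.5).
= (0.274×2.69/3.98)^(0.6667) = (0.1852)^(0.6667) = 0.325 mol/dm³.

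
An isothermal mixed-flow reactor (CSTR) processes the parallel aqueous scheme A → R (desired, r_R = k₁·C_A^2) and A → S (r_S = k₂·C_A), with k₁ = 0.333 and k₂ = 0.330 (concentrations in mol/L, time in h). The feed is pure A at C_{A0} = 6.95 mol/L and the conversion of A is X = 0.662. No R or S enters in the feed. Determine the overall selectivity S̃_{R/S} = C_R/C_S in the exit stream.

2.37

Exit C_A = C_{A0}(1−X) = 6.95×0.338 = 2.349 mol/L.
In a CSTR the entire volume is at exit conditions, so r_R = 0.333×2.349^2 = 1.838 and r_S = 0.330×2.349 = 0.7752.
Overall selectivity = C_R/C_S = r_Rτ/(r_Sτ) = r_R/r_S = 2.37.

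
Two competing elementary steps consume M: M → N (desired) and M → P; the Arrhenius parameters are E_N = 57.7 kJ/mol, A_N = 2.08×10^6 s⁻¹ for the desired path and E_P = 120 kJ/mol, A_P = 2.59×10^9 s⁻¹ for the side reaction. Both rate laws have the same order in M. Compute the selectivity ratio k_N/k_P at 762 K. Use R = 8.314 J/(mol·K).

15.0

k_N/k_P = (A_N/A_P)·exp[−(E_N−E_P)/(RT)] = (A_N/A_P)·exp[(E_P−E_N)/(RT)].
(E_P−E_N)/(RT) = (120−57.7)×10³/(8.314×762) = 62300/6335 = 9.834.
k_N/k_P = (2.08×10^6/2.59×10^9)·exp(9.834) = 8.031×10^-4 × 18654 = 15.0.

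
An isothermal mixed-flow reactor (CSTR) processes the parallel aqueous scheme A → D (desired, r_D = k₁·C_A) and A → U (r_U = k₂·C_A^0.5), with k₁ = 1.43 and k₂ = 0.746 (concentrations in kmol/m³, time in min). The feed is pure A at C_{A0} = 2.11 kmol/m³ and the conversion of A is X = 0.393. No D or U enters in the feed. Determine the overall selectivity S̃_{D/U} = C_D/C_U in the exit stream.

Exit C_A = C_{A0}(1−X) = 2.11×0.607 = 1.281 kmol/m³.
Rates in a CSTR are evaluated at the outlet concentration: r_D = 1.43×1.281 = 1.832, r_U = 0.746×1.281^0.5 = 0.8443.
Overall selectivity = C_D/C_U = r_Dτ/(r_Uτ) = r_D/r_U = 2.17.

2.17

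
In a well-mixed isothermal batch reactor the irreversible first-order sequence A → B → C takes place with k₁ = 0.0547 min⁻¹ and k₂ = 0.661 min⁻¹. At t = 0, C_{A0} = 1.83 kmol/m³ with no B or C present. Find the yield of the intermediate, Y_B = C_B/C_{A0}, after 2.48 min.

0.0613

For first-order series with pure A initially, C_B(t) = k₁C_{A0}/(k₂−k₁)·(e^(−k₁t) − e^(−k₂t)).
e^(−k₁t) = e^(−0.0547×2.48) = e^(−0.1357) = 0.8731; e^(−k₂t) = e^(−1.639) = 0.1941.
C_B = 0.0547×1.83/(0.661−0.0547) × (0.8731−0.1941) = 0.1651×0.6790 = 0.1121 kmol/m³.
Y_B = C_B/C_{A0} = 0.1121/1.83 = 0.0613.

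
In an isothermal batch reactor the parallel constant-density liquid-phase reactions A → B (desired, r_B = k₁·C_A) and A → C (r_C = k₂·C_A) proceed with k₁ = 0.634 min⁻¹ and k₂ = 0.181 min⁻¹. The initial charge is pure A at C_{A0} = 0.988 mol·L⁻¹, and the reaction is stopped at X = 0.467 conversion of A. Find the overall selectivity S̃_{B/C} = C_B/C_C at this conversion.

3.50

C_A = C_{A0}(1−X) = 0.5266 mol·L⁻¹.
Both paths are first order in A, so the instantaneous fraction to B is constant: dC_B/d(−C_A) = k₁/(k₁+k₂) = 0.7779.
C_B = 0.7779·(C_{A0}−C_A) = 0.7779×0.4614 = 0.359 mol·L⁻¹.
C_C = (C_{A0}−C_A)−C_B = 0.1025 mol·L⁻¹; S̃_{B/C} = 0.3589/0.1025 = 3.50.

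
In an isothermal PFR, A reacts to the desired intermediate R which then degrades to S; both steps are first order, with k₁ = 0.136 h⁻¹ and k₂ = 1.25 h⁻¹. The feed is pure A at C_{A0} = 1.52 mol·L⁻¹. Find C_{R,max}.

0.126 mol·L⁻¹

Evaluating C_R at τ_opt = ln(k₂/k₁)/(k₂−k₁) gives C_{R,max}/C_{A0} = (k₁/k₂)^[k₂/(k₂−k₁)].
= (0.136/1.25)^(1.25/(1.25−0.136)) = (0.1088)^(1.122) = 0.08299.
C_{R,max} = 0.08299×1.52 = 0.126 mol·L⁻¹.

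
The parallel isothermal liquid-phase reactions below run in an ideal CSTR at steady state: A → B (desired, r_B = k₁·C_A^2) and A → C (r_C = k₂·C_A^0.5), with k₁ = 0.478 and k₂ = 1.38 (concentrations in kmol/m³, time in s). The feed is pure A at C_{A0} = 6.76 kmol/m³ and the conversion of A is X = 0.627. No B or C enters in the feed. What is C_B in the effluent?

2.46 kmol/m³

Exit C_A = C_{A0}(1−X) = 6.76×0.373 = 2.521 kmol/m³.
A CSTR operates uniformly at the exit composition, giving r_B = 3.039 and r_C = 2.191 (each k·C_A^n at C_A = 2.521).
Fraction of consumed A going to B: r_B/(r_B+r_C) = 0.5810.
C_B = 0.5810·C_{A0}·X = 0.5810×6.76×0.627 = 2.46 kmol/m³.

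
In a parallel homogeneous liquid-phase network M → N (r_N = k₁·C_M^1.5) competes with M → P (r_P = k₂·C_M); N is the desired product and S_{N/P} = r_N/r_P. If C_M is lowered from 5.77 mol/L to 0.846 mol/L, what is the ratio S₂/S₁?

S_{N/P} = (k₁/k₂)·C_M^0.5, so S₂/S₁ = (C_{M,2}/C_{M,1})^0.5.
= (0.846/5.77)^0.5 = (0.1466)^0.5 = 0.383.
Selectivity toward N falls as C_M falls — high-concentration operation is favoured.

0.383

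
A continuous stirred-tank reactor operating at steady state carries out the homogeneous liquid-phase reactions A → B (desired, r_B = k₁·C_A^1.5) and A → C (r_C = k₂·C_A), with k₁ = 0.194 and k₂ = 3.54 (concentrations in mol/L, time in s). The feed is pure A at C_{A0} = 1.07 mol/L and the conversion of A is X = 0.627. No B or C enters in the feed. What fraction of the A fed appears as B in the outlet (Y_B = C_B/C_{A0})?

0.0210

Exit C_A = C_{A0}(1−X) = 1.07×0.373 = 0.3991 mol/L.
In a CSTR the entire volume is at exit conditions, so r_B = 0.194×0.3991^1.5 = 0.04891 and r_C = 3.54×0.3991 = 1.413.
Fraction of consumed A going to B: r_B/(r_B+r_C) = 0.03346.
C_B = 0.03346·C_{A0}·X = 0.03346×1.07×0.627 = 0.0224 mol/L; Y_B = C_B/C_{A0} = 0.0210.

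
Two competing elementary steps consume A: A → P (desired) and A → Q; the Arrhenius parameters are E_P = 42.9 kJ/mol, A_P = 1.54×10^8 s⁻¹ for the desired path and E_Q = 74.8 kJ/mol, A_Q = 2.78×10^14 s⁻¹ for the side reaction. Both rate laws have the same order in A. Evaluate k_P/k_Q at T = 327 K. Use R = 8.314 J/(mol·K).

0.0691

With equal orders, S_{P/Q} = k_P/k_Q = (A_P/A_Q)·exp[(E_Q−E_P)/(RT)].
(E_Q−E_P)/(RT) = (74.8−42.9)×10³/(8.314×327) = 31900/2719 = 11.73.
k_P/k_Q = (1.54×10^8/2.78×10^14)·exp(11.73) = 5.540×10^-7 × 1.247×10^5 = 0.0691.
Since E_P < E_Q, lowering the temperature improves selectivity toward P.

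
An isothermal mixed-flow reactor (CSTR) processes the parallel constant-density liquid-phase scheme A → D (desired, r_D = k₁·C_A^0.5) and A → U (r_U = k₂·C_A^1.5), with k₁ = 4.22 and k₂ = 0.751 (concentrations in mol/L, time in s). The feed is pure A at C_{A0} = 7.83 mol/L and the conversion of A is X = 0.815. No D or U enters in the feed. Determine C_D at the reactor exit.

5.07 mol/L

Exit C_A = C_{A0}(1−X) = 7.83×0.185 = 1.449 mol/L.
A CSTR operates uniformly at the exit composition, giving r_D = 5.079 and r_U = 1.309 (each k·C_A^n at C_A = 1.449).
Fraction of consumed A going to D: r_D/(r_D+r_U) = 0.7950.
C_D = 0.7950·C_{A0}·X = 0.7950×7.83×0.815 = 5.07 mol/L.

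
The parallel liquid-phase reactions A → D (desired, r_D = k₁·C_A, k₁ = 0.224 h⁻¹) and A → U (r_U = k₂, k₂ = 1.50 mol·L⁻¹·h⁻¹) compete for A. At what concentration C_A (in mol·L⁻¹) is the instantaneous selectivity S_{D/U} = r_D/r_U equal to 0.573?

3.84 mol·L⁻¹

S_{D/U} = (k₁/k₂)·C_A ⇒ C_A = S·k₂/k₁.
= 0.573×1.50/0.224 = 3.84 mol·L⁻¹.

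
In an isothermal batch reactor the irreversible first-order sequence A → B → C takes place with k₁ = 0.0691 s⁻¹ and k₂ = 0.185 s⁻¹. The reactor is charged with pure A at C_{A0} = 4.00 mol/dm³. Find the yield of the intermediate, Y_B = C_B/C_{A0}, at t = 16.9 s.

0.159

For first-order series with pure A initially, C_B(t) = k₁C_{A0}/(k₂−k₁)·(e^(−k₁t) − e^(−k₂t)).
e^(−k₁t) = e^(−0.0691×16.9) = e^(−1.168) = 0.3111; e^(−k₂t) = e^(−3.126) = 0.04387.
C_B = 0.0691×4.00/(0.185−0.0691) × (0.3111−0.04387) = 2.385×0.2672 = 0.6372 mol/dm³.
Y_B = C_B/C_{A0} = 0.6372/4.00 = 0.159.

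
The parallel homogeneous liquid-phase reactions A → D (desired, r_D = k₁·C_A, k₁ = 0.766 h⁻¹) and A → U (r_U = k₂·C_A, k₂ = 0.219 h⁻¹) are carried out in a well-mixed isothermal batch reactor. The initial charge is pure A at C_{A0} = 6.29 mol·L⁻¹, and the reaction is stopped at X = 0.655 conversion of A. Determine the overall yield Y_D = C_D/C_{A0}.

0.509

C_A = C_{A0}(1−X) = 2.170 mol·L⁻¹.
Both paths are first order in A, so the instantaneous fraction to D is constant: dC_D/d(−C_A) = k₁/(k₁+k₂) = 0.7777.
C_D = 0.7777·(C_{A0}−C_A) = 0.7777×4.120 = 3.20 mol·L⁻¹.
Y_D = C_D/C_{A0} = 3.204/6.29 = 0.509.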